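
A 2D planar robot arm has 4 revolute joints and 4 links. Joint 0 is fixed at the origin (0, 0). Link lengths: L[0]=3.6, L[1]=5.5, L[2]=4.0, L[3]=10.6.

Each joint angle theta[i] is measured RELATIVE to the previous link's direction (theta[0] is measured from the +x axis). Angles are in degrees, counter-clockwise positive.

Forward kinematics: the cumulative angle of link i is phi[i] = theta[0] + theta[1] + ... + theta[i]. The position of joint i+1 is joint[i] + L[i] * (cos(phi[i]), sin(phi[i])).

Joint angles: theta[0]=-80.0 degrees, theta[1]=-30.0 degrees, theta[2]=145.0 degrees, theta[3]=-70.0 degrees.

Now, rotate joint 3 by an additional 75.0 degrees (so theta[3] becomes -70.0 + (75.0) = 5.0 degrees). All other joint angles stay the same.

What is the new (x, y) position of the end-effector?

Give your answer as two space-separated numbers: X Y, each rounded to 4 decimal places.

Answer: 10.1407 0.3942

Derivation:
joint[0] = (0.0000, 0.0000)  (base)
link 0: phi[0] = -80 = -80 deg
  cos(-80 deg) = 0.1736, sin(-80 deg) = -0.9848
  joint[1] = (0.0000, 0.0000) + 3.6 * (0.1736, -0.9848) = (0.0000 + 0.6251, 0.0000 + -3.5453) = (0.6251, -3.5453)
link 1: phi[1] = -80 + -30 = -110 deg
  cos(-110 deg) = -0.3420, sin(-110 deg) = -0.9397
  joint[2] = (0.6251, -3.5453) + 5.5 * (-0.3420, -0.9397) = (0.6251 + -1.8811, -3.5453 + -5.1683) = (-1.2560, -8.7136)
link 2: phi[2] = -80 + -30 + 145 = 35 deg
  cos(35 deg) = 0.8192, sin(35 deg) = 0.5736
  joint[3] = (-1.2560, -8.7136) + 4 * (0.8192, 0.5736) = (-1.2560 + 3.2766, -8.7136 + 2.2943) = (2.0206, -6.4193)
link 3: phi[3] = -80 + -30 + 145 + 5 = 40 deg
  cos(40 deg) = 0.7660, sin(40 deg) = 0.6428
  joint[4] = (2.0206, -6.4193) + 10.6 * (0.7660, 0.6428) = (2.0206 + 8.1201, -6.4193 + 6.8135) = (10.1407, 0.3942)
End effector: (10.1407, 0.3942)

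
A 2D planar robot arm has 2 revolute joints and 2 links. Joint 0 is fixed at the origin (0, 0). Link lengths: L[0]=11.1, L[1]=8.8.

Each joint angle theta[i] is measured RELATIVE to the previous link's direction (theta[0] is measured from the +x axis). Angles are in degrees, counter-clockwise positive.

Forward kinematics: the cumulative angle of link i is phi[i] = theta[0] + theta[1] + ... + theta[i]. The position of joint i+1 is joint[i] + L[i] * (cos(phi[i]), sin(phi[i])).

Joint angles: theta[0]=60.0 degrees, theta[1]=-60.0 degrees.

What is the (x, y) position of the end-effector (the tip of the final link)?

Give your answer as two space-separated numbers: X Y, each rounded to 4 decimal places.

joint[0] = (0.0000, 0.0000)  (base)
link 0: phi[0] = 60 = 60 deg
  cos(60 deg) = 0.5000, sin(60 deg) = 0.8660
  joint[1] = (0.0000, 0.0000) + 11.1 * (0.5000, 0.8660) = (0.0000 + 5.5500, 0.0000 + 9.6129) = (5.5500, 9.6129)
link 1: phi[1] = 60 + -60 = 0 deg
  cos(0 deg) = 1.0000, sin(0 deg) = 0.0000
  joint[2] = (5.5500, 9.6129) + 8.8 * (1.0000, 0.0000) = (5.5500 + 8.8000, 9.6129 + 0.0000) = (14.3500, 9.6129)
End effector: (14.3500, 9.6129)

Answer: 14.3500 9.6129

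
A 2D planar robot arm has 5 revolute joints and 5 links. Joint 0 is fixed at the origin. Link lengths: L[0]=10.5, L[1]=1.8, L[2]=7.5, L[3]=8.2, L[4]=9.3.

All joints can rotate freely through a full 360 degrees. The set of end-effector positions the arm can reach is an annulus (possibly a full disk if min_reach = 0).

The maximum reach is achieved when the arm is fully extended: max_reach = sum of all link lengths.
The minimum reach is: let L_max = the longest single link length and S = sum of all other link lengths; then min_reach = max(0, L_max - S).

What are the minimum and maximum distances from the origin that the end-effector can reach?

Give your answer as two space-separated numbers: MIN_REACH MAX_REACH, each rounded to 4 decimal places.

Link lengths: [10.5, 1.8, 7.5, 8.2, 9.3]
max_reach = 10.5 + 1.8 + 7.5 + 8.2 + 9.3 = 37.3
L_max = max([10.5, 1.8, 7.5, 8.2, 9.3]) = 10.5
S (sum of others) = 37.3 - 10.5 = 26.8
min_reach = max(0, 10.5 - 26.8) = max(0, -16.3) = 0

Answer: 0.0000 37.3000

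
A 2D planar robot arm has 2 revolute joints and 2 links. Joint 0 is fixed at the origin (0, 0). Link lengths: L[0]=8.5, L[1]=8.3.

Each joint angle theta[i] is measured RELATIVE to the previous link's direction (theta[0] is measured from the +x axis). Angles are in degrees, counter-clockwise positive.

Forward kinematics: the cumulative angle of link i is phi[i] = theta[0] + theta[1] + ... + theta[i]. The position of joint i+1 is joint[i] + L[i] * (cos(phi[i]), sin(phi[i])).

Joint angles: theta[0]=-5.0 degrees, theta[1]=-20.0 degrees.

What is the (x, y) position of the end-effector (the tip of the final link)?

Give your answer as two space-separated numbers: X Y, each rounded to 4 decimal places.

joint[0] = (0.0000, 0.0000)  (base)
link 0: phi[0] = -5 = -5 deg
  cos(-5 deg) = 0.9962, sin(-5 deg) = -0.0872
  joint[1] = (0.0000, 0.0000) + 8.5 * (0.9962, -0.0872) = (0.0000 + 8.4677, 0.0000 + -0.7408) = (8.4677, -0.7408)
link 1: phi[1] = -5 + -20 = -25 deg
  cos(-25 deg) = 0.9063, sin(-25 deg) = -0.4226
  joint[2] = (8.4677, -0.7408) + 8.3 * (0.9063, -0.4226) = (8.4677 + 7.5224, -0.7408 + -3.5077) = (15.9900, -4.2486)
End effector: (15.9900, -4.2486)

Answer: 15.9900 -4.2486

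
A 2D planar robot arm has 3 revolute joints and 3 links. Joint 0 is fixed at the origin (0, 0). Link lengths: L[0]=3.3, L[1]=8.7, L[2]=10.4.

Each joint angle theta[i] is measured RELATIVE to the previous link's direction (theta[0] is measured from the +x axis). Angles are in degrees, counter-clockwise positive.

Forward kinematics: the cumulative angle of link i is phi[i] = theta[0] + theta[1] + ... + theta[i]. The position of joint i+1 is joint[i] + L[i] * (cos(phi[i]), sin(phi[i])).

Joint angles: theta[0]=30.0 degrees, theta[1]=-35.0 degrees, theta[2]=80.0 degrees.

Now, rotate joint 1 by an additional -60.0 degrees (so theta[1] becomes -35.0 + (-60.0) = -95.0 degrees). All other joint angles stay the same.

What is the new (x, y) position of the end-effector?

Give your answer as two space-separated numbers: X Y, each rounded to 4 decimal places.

joint[0] = (0.0000, 0.0000)  (base)
link 0: phi[0] = 30 = 30 deg
  cos(30 deg) = 0.8660, sin(30 deg) = 0.5000
  joint[1] = (0.0000, 0.0000) + 3.3 * (0.8660, 0.5000) = (0.0000 + 2.8579, 0.0000 + 1.6500) = (2.8579, 1.6500)
link 1: phi[1] = 30 + -95 = -65 deg
  cos(-65 deg) = 0.4226, sin(-65 deg) = -0.9063
  joint[2] = (2.8579, 1.6500) + 8.7 * (0.4226, -0.9063) = (2.8579 + 3.6768, 1.6500 + -7.8849) = (6.5347, -6.2349)
link 2: phi[2] = 30 + -95 + 80 = 15 deg
  cos(15 deg) = 0.9659, sin(15 deg) = 0.2588
  joint[3] = (6.5347, -6.2349) + 10.4 * (0.9659, 0.2588) = (6.5347 + 10.0456, -6.2349 + 2.6917) = (16.5803, -3.5432)
End effector: (16.5803, -3.5432)

Answer: 16.5803 -3.5432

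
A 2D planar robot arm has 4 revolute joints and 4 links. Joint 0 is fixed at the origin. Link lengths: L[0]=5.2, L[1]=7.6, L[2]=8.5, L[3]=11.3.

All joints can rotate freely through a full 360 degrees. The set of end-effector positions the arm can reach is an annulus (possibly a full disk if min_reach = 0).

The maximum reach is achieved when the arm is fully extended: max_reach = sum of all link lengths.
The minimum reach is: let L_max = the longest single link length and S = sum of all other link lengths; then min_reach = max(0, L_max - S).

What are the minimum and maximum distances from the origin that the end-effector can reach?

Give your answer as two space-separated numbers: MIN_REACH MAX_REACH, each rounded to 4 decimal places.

Answer: 0.0000 32.6000

Derivation:
Link lengths: [5.2, 7.6, 8.5, 11.3]
max_reach = 5.2 + 7.6 + 8.5 + 11.3 = 32.6
L_max = max([5.2, 7.6, 8.5, 11.3]) = 11.3
S (sum of others) = 32.6 - 11.3 = 21.3
min_reach = max(0, 11.3 - 21.3) = max(0, -10) = 0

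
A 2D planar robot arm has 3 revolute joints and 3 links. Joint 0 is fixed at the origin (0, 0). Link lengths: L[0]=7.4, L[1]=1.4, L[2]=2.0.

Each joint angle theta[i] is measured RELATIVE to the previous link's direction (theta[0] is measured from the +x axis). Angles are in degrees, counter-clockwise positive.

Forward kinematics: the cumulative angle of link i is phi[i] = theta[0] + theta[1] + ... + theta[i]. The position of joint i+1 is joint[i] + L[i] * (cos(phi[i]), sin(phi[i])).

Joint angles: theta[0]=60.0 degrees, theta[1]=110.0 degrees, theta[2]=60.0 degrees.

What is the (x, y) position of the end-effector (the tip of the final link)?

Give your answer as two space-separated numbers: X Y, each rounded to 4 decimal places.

joint[0] = (0.0000, 0.0000)  (base)
link 0: phi[0] = 60 = 60 deg
  cos(60 deg) = 0.5000, sin(60 deg) = 0.8660
  joint[1] = (0.0000, 0.0000) + 7.4 * (0.5000, 0.8660) = (0.0000 + 3.7000, 0.0000 + 6.4086) = (3.7000, 6.4086)
link 1: phi[1] = 60 + 110 = 170 deg
  cos(170 deg) = -0.9848, sin(170 deg) = 0.1736
  joint[2] = (3.7000, 6.4086) + 1.4 * (-0.9848, 0.1736) = (3.7000 + -1.3787, 6.4086 + 0.2431) = (2.3213, 6.6517)
link 2: phi[2] = 60 + 110 + 60 = 230 deg
  cos(230 deg) = -0.6428, sin(230 deg) = -0.7660
  joint[3] = (2.3213, 6.6517) + 2 * (-0.6428, -0.7660) = (2.3213 + -1.2856, 6.6517 + -1.5321) = (1.0357, 5.1196)
End effector: (1.0357, 5.1196)

Answer: 1.0357 5.1196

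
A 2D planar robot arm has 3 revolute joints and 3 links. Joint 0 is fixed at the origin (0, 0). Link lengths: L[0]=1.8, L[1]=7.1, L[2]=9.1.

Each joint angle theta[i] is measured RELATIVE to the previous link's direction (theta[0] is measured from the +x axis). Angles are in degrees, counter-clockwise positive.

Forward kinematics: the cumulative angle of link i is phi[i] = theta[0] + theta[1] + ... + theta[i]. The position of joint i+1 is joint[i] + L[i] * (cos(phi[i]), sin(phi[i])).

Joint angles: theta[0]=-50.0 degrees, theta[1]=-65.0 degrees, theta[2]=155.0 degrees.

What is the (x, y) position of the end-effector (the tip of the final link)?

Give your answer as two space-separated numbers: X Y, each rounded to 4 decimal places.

Answer: 5.1274 -1.9643

Derivation:
joint[0] = (0.0000, 0.0000)  (base)
link 0: phi[0] = -50 = -50 deg
  cos(-50 deg) = 0.6428, sin(-50 deg) = -0.7660
  joint[1] = (0.0000, 0.0000) + 1.8 * (0.6428, -0.7660) = (0.0000 + 1.1570, 0.0000 + -1.3789) = (1.1570, -1.3789)
link 1: phi[1] = -50 + -65 = -115 deg
  cos(-115 deg) = -0.4226, sin(-115 deg) = -0.9063
  joint[2] = (1.1570, -1.3789) + 7.1 * (-0.4226, -0.9063) = (1.1570 + -3.0006, -1.3789 + -6.4348) = (-1.8436, -7.8137)
link 2: phi[2] = -50 + -65 + 155 = 40 deg
  cos(40 deg) = 0.7660, sin(40 deg) = 0.6428
  joint[3] = (-1.8436, -7.8137) + 9.1 * (0.7660, 0.6428) = (-1.8436 + 6.9710, -7.8137 + 5.8494) = (5.1274, -1.9643)
End effector: (5.1274, -1.9643)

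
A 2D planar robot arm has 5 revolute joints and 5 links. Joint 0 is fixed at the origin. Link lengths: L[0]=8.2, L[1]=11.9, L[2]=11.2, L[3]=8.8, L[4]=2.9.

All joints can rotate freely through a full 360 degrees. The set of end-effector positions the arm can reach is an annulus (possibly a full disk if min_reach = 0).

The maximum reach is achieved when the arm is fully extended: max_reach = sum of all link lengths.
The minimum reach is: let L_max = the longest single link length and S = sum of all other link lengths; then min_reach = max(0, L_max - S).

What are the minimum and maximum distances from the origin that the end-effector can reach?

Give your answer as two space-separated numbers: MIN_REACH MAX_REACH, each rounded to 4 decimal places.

Link lengths: [8.2, 11.9, 11.2, 8.8, 2.9]
max_reach = 8.2 + 11.9 + 11.2 + 8.8 + 2.9 = 43
L_max = max([8.2, 11.9, 11.2, 8.8, 2.9]) = 11.9
S (sum of others) = 43 - 11.9 = 31.1
min_reach = max(0, 11.9 - 31.1) = max(0, -19.2) = 0

Answer: 0.0000 43.0000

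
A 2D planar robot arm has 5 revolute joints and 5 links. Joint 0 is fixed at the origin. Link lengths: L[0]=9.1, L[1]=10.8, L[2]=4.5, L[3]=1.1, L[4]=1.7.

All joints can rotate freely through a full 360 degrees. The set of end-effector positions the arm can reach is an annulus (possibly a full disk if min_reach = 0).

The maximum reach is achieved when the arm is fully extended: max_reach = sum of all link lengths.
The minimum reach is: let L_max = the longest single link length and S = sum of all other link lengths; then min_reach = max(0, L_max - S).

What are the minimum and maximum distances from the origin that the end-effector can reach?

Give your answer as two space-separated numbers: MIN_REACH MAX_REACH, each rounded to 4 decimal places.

Answer: 0.0000 27.2000

Derivation:
Link lengths: [9.1, 10.8, 4.5, 1.1, 1.7]
max_reach = 9.1 + 10.8 + 4.5 + 1.1 + 1.7 = 27.2
L_max = max([9.1, 10.8, 4.5, 1.1, 1.7]) = 10.8
S (sum of others) = 27.2 - 10.8 = 16.4
min_reach = max(0, 10.8 - 16.4) = max(0, -5.6) = 0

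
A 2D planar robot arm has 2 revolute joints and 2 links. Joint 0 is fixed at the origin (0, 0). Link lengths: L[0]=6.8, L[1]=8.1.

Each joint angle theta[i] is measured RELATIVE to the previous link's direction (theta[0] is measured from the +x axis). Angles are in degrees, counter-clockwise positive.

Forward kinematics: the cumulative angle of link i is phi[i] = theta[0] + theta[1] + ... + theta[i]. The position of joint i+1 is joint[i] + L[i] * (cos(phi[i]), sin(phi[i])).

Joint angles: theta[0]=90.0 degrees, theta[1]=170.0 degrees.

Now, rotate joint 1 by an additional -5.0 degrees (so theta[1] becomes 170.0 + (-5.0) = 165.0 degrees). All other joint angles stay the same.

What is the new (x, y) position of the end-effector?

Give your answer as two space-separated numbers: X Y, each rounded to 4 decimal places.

joint[0] = (0.0000, 0.0000)  (base)
link 0: phi[0] = 90 = 90 deg
  cos(90 deg) = 0.0000, sin(90 deg) = 1.0000
  joint[1] = (0.0000, 0.0000) + 6.8 * (0.0000, 1.0000) = (0.0000 + 0.0000, 0.0000 + 6.8000) = (0.0000, 6.8000)
link 1: phi[1] = 90 + 165 = 255 deg
  cos(255 deg) = -0.2588, sin(255 deg) = -0.9659
  joint[2] = (0.0000, 6.8000) + 8.1 * (-0.2588, -0.9659) = (0.0000 + -2.0964, 6.8000 + -7.8240) = (-2.0964, -1.0240)
End effector: (-2.0964, -1.0240)

Answer: -2.0964 -1.0240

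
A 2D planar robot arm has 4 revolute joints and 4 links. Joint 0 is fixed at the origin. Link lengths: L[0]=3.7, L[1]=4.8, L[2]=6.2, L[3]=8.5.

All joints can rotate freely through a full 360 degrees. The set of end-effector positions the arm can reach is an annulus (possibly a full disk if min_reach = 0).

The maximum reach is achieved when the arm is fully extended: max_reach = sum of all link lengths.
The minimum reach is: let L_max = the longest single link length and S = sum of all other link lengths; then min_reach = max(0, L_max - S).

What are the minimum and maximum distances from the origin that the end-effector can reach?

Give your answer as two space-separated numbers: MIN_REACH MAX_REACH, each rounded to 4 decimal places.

Link lengths: [3.7, 4.8, 6.2, 8.5]
max_reach = 3.7 + 4.8 + 6.2 + 8.5 = 23.2
L_max = max([3.7, 4.8, 6.2, 8.5]) = 8.5
S (sum of others) = 23.2 - 8.5 = 14.7
min_reach = max(0, 8.5 - 14.7) = max(0, -6.2) = 0

Answer: 0.0000 23.2000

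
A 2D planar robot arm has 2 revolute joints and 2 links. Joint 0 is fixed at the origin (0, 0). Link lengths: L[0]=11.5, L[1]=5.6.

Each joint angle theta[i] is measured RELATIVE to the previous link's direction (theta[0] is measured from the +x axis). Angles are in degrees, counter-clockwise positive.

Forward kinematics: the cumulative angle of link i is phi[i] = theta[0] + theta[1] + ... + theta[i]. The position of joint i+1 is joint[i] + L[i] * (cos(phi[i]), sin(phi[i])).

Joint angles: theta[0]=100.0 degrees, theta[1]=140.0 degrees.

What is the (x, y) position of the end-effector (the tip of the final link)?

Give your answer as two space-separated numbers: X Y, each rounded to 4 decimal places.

joint[0] = (0.0000, 0.0000)  (base)
link 0: phi[0] = 100 = 100 deg
  cos(100 deg) = -0.1736, sin(100 deg) = 0.9848
  joint[1] = (0.0000, 0.0000) + 11.5 * (-0.1736, 0.9848) = (0.0000 + -1.9970, 0.0000 + 11.3253) = (-1.9970, 11.3253)
link 1: phi[1] = 100 + 140 = 240 deg
  cos(240 deg) = -0.5000, sin(240 deg) = -0.8660
  joint[2] = (-1.9970, 11.3253) + 5.6 * (-0.5000, -0.8660) = (-1.9970 + -2.8000, 11.3253 + -4.8497) = (-4.7970, 6.4755)
End effector: (-4.7970, 6.4755)

Answer: -4.7970 6.4755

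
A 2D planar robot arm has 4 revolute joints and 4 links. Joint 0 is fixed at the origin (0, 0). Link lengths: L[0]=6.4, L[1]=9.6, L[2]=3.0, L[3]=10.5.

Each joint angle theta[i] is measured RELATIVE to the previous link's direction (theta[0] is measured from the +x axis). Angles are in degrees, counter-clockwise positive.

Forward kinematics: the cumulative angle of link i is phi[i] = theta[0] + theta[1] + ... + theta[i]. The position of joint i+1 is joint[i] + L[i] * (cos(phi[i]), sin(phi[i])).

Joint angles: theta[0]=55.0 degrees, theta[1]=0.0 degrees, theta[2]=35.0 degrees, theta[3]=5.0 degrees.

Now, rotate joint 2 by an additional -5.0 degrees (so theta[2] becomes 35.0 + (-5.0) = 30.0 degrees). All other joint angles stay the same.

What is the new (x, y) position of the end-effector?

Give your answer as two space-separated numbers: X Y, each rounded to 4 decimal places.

Answer: 9.4387 26.5950

Derivation:
joint[0] = (0.0000, 0.0000)  (base)
link 0: phi[0] = 55 = 55 deg
  cos(55 deg) = 0.5736, sin(55 deg) = 0.8192
  joint[1] = (0.0000, 0.0000) + 6.4 * (0.5736, 0.8192) = (0.0000 + 3.6709, 0.0000 + 5.2426) = (3.6709, 5.2426)
link 1: phi[1] = 55 + 0 = 55 deg
  cos(55 deg) = 0.5736, sin(55 deg) = 0.8192
  joint[2] = (3.6709, 5.2426) + 9.6 * (0.5736, 0.8192) = (3.6709 + 5.5063, 5.2426 + 7.8639) = (9.1772, 13.1064)
link 2: phi[2] = 55 + 0 + 30 = 85 deg
  cos(85 deg) = 0.0872, sin(85 deg) = 0.9962
  joint[3] = (9.1772, 13.1064) + 3 * (0.0872, 0.9962) = (9.1772 + 0.2615, 13.1064 + 2.9886) = (9.4387, 16.0950)
link 3: phi[3] = 55 + 0 + 30 + 5 = 90 deg
  cos(90 deg) = 0.0000, sin(90 deg) = 1.0000
  joint[4] = (9.4387, 16.0950) + 10.5 * (0.0000, 1.0000) = (9.4387 + 0.0000, 16.0950 + 10.5000) = (9.4387, 26.5950)
End effector: (9.4387, 26.5950)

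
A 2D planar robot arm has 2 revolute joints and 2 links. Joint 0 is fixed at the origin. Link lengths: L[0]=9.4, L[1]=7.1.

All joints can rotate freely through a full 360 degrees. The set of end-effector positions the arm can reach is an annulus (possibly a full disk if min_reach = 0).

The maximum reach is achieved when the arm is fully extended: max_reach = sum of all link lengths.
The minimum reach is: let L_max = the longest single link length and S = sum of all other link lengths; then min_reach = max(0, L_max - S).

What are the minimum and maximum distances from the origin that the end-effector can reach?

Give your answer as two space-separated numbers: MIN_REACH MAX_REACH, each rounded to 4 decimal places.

Answer: 2.3000 16.5000

Derivation:
Link lengths: [9.4, 7.1]
max_reach = 9.4 + 7.1 = 16.5
L_max = max([9.4, 7.1]) = 9.4
S (sum of others) = 16.5 - 9.4 = 7.1
min_reach = max(0, 9.4 - 7.1) = max(0, 2.3) = 2.3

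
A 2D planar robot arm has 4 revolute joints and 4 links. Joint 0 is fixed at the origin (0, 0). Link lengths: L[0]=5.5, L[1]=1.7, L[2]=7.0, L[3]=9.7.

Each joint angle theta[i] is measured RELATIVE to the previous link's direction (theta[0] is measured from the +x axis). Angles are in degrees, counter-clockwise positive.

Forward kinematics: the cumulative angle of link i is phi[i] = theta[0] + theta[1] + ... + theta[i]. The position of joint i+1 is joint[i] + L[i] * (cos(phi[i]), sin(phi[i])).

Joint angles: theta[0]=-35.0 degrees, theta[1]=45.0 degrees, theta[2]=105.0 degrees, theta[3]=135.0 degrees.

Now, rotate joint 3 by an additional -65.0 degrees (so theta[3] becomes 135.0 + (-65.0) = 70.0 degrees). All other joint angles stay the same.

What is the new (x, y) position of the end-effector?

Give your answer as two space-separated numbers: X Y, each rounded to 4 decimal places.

Answer: -6.4419 2.6393

Derivation:
joint[0] = (0.0000, 0.0000)  (base)
link 0: phi[0] = -35 = -35 deg
  cos(-35 deg) = 0.8192, sin(-35 deg) = -0.5736
  joint[1] = (0.0000, 0.0000) + 5.5 * (0.8192, -0.5736) = (0.0000 + 4.5053, 0.0000 + -3.1547) = (4.5053, -3.1547)
link 1: phi[1] = -35 + 45 = 10 deg
  cos(10 deg) = 0.9848, sin(10 deg) = 0.1736
  joint[2] = (4.5053, -3.1547) + 1.7 * (0.9848, 0.1736) = (4.5053 + 1.6742, -3.1547 + 0.2952) = (6.1795, -2.8595)
link 2: phi[2] = -35 + 45 + 105 = 115 deg
  cos(115 deg) = -0.4226, sin(115 deg) = 0.9063
  joint[3] = (6.1795, -2.8595) + 7 * (-0.4226, 0.9063) = (6.1795 + -2.9583, -2.8595 + 6.3442) = (3.2212, 3.4847)
link 3: phi[3] = -35 + 45 + 105 + 70 = 185 deg
  cos(185 deg) = -0.9962, sin(185 deg) = -0.0872
  joint[4] = (3.2212, 3.4847) + 9.7 * (-0.9962, -0.0872) = (3.2212 + -9.6631, 3.4847 + -0.8454) = (-6.4419, 2.6393)
End effector: (-6.4419, 2.6393)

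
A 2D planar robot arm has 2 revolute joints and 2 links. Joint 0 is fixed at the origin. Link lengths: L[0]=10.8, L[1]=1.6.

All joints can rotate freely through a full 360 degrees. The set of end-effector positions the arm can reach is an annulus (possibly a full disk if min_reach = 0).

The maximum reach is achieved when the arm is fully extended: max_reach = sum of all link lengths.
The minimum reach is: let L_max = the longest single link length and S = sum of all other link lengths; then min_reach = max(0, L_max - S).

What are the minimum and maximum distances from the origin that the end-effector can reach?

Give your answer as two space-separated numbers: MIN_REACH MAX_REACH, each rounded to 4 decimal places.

Answer: 9.2000 12.4000

Derivation:
Link lengths: [10.8, 1.6]
max_reach = 10.8 + 1.6 = 12.4
L_max = max([10.8, 1.6]) = 10.8
S (sum of others) = 12.4 - 10.8 = 1.6
min_reach = max(0, 10.8 - 1.6) = max(0, 9.2) = 9.2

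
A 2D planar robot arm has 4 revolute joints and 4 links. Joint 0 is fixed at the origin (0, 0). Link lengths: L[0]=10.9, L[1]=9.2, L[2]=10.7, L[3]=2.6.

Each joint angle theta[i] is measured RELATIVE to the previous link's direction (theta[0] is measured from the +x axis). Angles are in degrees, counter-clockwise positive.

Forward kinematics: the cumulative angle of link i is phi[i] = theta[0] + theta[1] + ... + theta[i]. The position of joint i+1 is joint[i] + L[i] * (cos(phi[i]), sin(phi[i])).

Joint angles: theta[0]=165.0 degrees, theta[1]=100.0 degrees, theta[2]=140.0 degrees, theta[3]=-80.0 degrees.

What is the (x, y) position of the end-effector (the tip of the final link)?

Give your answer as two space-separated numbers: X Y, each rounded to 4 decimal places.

joint[0] = (0.0000, 0.0000)  (base)
link 0: phi[0] = 165 = 165 deg
  cos(165 deg) = -0.9659, sin(165 deg) = 0.2588
  joint[1] = (0.0000, 0.0000) + 10.9 * (-0.9659, 0.2588) = (0.0000 + -10.5286, 0.0000 + 2.8211) = (-10.5286, 2.8211)
link 1: phi[1] = 165 + 100 = 265 deg
  cos(265 deg) = -0.0872, sin(265 deg) = -0.9962
  joint[2] = (-10.5286, 2.8211) + 9.2 * (-0.0872, -0.9962) = (-10.5286 + -0.8018, 2.8211 + -9.1650) = (-11.3304, -6.3439)
link 2: phi[2] = 165 + 100 + 140 = 405 deg
  cos(405 deg) = 0.7071, sin(405 deg) = 0.7071
  joint[3] = (-11.3304, -6.3439) + 10.7 * (0.7071, 0.7071) = (-11.3304 + 7.5660, -6.3439 + 7.5660) = (-3.7644, 1.2222)
link 3: phi[3] = 165 + 100 + 140 + -80 = 325 deg
  cos(325 deg) = 0.8192, sin(325 deg) = -0.5736
  joint[4] = (-3.7644, 1.2222) + 2.6 * (0.8192, -0.5736) = (-3.7644 + 2.1298, 1.2222 + -1.4913) = (-1.6346, -0.2691)
End effector: (-1.6346, -0.2691)

Answer: -1.6346 -0.2691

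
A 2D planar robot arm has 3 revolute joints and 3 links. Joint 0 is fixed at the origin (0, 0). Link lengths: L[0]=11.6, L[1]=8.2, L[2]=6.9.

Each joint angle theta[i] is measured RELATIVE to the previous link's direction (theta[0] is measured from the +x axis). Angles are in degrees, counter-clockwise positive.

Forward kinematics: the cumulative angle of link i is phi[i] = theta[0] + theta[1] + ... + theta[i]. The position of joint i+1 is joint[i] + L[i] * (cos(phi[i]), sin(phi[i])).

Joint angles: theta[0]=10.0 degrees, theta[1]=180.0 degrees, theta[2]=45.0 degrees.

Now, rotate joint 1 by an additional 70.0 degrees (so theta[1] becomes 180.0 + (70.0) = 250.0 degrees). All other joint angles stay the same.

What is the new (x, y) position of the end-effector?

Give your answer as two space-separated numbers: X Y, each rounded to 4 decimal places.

Answer: 13.9575 -11.7133

Derivation:
joint[0] = (0.0000, 0.0000)  (base)
link 0: phi[0] = 10 = 10 deg
  cos(10 deg) = 0.9848, sin(10 deg) = 0.1736
  joint[1] = (0.0000, 0.0000) + 11.6 * (0.9848, 0.1736) = (0.0000 + 11.4238, 0.0000 + 2.0143) = (11.4238, 2.0143)
link 1: phi[1] = 10 + 250 = 260 deg
  cos(260 deg) = -0.1736, sin(260 deg) = -0.9848
  joint[2] = (11.4238, 2.0143) + 8.2 * (-0.1736, -0.9848) = (11.4238 + -1.4239, 2.0143 + -8.0754) = (9.9999, -6.0611)
link 2: phi[2] = 10 + 250 + 45 = 305 deg
  cos(305 deg) = 0.5736, sin(305 deg) = -0.8192
  joint[3] = (9.9999, -6.0611) + 6.9 * (0.5736, -0.8192) = (9.9999 + 3.9577, -6.0611 + -5.6521) = (13.9575, -11.7133)
End effector: (13.9575, -11.7133)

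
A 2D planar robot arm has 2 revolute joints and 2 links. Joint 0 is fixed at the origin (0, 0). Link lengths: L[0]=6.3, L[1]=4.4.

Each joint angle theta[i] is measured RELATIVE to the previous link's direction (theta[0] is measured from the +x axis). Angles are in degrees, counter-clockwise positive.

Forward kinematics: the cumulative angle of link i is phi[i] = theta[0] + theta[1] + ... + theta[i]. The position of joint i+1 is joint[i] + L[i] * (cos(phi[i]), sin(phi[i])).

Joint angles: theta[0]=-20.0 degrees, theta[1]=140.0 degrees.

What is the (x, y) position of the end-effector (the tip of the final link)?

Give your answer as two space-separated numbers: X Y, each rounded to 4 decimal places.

joint[0] = (0.0000, 0.0000)  (base)
link 0: phi[0] = -20 = -20 deg
  cos(-20 deg) = 0.9397, sin(-20 deg) = -0.3420
  joint[1] = (0.0000, 0.0000) + 6.3 * (0.9397, -0.3420) = (0.0000 + 5.9201, 0.0000 + -2.1547) = (5.9201, -2.1547)
link 1: phi[1] = -20 + 140 = 120 deg
  cos(120 deg) = -0.5000, sin(120 deg) = 0.8660
  joint[2] = (5.9201, -2.1547) + 4.4 * (-0.5000, 0.8660) = (5.9201 + -2.2000, -2.1547 + 3.8105) = (3.7201, 1.6558)
End effector: (3.7201, 1.6558)

Answer: 3.7201 1.6558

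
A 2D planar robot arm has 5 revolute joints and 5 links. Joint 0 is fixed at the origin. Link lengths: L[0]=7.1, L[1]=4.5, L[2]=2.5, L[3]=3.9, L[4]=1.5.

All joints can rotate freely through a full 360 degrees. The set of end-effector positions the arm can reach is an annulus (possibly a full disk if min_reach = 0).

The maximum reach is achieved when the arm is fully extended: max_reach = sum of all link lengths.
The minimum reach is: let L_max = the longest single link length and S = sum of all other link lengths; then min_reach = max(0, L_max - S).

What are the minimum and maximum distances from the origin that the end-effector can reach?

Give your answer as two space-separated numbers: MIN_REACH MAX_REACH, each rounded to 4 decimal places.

Link lengths: [7.1, 4.5, 2.5, 3.9, 1.5]
max_reach = 7.1 + 4.5 + 2.5 + 3.9 + 1.5 = 19.5
L_max = max([7.1, 4.5, 2.5, 3.9, 1.5]) = 7.1
S (sum of others) = 19.5 - 7.1 = 12.4
min_reach = max(0, 7.1 - 12.4) = max(0, -5.3) = 0

Answer: 0.0000 19.5000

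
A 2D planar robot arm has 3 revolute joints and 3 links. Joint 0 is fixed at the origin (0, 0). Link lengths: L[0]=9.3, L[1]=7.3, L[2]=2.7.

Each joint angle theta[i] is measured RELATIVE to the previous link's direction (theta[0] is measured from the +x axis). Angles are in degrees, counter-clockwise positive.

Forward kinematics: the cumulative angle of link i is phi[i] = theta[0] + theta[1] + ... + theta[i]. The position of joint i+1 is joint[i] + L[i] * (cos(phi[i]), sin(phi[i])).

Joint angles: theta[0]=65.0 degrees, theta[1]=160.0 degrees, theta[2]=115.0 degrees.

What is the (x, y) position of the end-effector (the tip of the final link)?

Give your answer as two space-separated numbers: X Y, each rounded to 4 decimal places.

joint[0] = (0.0000, 0.0000)  (base)
link 0: phi[0] = 65 = 65 deg
  cos(65 deg) = 0.4226, sin(65 deg) = 0.9063
  joint[1] = (0.0000, 0.0000) + 9.3 * (0.4226, 0.9063) = (0.0000 + 3.9303, 0.0000 + 8.4287) = (3.9303, 8.4287)
link 1: phi[1] = 65 + 160 = 225 deg
  cos(225 deg) = -0.7071, sin(225 deg) = -0.7071
  joint[2] = (3.9303, 8.4287) + 7.3 * (-0.7071, -0.7071) = (3.9303 + -5.1619, 8.4287 + -5.1619) = (-1.2315, 3.2668)
link 2: phi[2] = 65 + 160 + 115 = 340 deg
  cos(340 deg) = 0.9397, sin(340 deg) = -0.3420
  joint[3] = (-1.2315, 3.2668) + 2.7 * (0.9397, -0.3420) = (-1.2315 + 2.5372, 3.2668 + -0.9235) = (1.3056, 2.3433)
End effector: (1.3056, 2.3433)

Answer: 1.3056 2.3433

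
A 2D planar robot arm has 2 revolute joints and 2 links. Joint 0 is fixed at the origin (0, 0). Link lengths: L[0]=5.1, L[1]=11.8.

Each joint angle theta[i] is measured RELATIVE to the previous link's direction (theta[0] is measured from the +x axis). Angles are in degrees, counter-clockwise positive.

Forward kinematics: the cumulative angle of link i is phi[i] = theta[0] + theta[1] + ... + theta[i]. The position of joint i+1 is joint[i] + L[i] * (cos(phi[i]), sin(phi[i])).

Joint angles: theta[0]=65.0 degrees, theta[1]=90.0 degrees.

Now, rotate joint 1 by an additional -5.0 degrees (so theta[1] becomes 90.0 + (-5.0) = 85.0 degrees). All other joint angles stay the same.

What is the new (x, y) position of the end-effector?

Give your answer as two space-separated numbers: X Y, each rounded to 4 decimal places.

joint[0] = (0.0000, 0.0000)  (base)
link 0: phi[0] = 65 = 65 deg
  cos(65 deg) = 0.4226, sin(65 deg) = 0.9063
  joint[1] = (0.0000, 0.0000) + 5.1 * (0.4226, 0.9063) = (0.0000 + 2.1554, 0.0000 + 4.6222) = (2.1554, 4.6222)
link 1: phi[1] = 65 + 85 = 150 deg
  cos(150 deg) = -0.8660, sin(150 deg) = 0.5000
  joint[2] = (2.1554, 4.6222) + 11.8 * (-0.8660, 0.5000) = (2.1554 + -10.2191, 4.6222 + 5.9000) = (-8.0637, 10.5222)
End effector: (-8.0637, 10.5222)

Answer: -8.0637 10.5222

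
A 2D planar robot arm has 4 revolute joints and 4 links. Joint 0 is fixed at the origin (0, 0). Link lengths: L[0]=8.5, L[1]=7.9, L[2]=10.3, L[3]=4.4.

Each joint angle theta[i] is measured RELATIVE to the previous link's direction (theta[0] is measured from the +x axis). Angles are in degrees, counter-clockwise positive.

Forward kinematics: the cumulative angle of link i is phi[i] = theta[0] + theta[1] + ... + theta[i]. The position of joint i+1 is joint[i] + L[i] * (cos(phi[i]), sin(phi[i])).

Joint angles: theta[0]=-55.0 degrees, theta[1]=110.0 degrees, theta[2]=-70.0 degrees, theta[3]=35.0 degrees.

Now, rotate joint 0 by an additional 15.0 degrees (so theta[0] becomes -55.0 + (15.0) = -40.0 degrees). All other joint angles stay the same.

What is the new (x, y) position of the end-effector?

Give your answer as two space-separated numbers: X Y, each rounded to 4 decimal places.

joint[0] = (0.0000, 0.0000)  (base)
link 0: phi[0] = -40 = -40 deg
  cos(-40 deg) = 0.7660, sin(-40 deg) = -0.6428
  joint[1] = (0.0000, 0.0000) + 8.5 * (0.7660, -0.6428) = (0.0000 + 6.5114, 0.0000 + -5.4637) = (6.5114, -5.4637)
link 1: phi[1] = -40 + 110 = 70 deg
  cos(70 deg) = 0.3420, sin(70 deg) = 0.9397
  joint[2] = (6.5114, -5.4637) + 7.9 * (0.3420, 0.9397) = (6.5114 + 2.7020, -5.4637 + 7.4236) = (9.2133, 1.9599)
link 2: phi[2] = -40 + 110 + -70 = 0 deg
  cos(0 deg) = 1.0000, sin(0 deg) = 0.0000
  joint[3] = (9.2133, 1.9599) + 10.3 * (1.0000, 0.0000) = (9.2133 + 10.3000, 1.9599 + 0.0000) = (19.5133, 1.9599)
link 3: phi[3] = -40 + 110 + -70 + 35 = 35 deg
  cos(35 deg) = 0.8192, sin(35 deg) = 0.5736
  joint[4] = (19.5133, 1.9599) + 4.4 * (0.8192, 0.5736) = (19.5133 + 3.6043, 1.9599 + 2.5237) = (23.1176, 4.4836)
End effector: (23.1176, 4.4836)

Answer: 23.1176 4.4836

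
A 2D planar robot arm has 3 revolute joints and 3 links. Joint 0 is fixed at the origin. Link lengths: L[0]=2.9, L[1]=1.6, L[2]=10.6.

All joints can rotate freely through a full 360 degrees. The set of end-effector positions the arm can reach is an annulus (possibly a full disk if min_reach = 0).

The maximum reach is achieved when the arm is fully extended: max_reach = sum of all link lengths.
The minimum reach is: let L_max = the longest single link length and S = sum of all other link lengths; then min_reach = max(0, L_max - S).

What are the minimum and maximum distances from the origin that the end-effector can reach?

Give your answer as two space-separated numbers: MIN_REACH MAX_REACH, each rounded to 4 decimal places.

Link lengths: [2.9, 1.6, 10.6]
max_reach = 2.9 + 1.6 + 10.6 = 15.1
L_max = max([2.9, 1.6, 10.6]) = 10.6
S (sum of others) = 15.1 - 10.6 = 4.5
min_reach = max(0, 10.6 - 4.5) = max(0, 6.1) = 6.1

Answer: 6.1000 15.1000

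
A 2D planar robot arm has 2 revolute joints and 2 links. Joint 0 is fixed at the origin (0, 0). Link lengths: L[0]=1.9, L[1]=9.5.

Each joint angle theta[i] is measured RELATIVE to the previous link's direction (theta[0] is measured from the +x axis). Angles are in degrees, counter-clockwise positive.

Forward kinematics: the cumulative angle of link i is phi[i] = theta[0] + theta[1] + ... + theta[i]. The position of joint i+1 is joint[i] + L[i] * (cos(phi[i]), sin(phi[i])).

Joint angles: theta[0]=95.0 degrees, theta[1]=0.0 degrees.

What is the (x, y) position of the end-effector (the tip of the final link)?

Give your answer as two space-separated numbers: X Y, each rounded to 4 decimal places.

Answer: -0.9936 11.3566

Derivation:
joint[0] = (0.0000, 0.0000)  (base)
link 0: phi[0] = 95 = 95 deg
  cos(95 deg) = -0.0872, sin(95 deg) = 0.9962
  joint[1] = (0.0000, 0.0000) + 1.9 * (-0.0872, 0.9962) = (0.0000 + -0.1656, 0.0000 + 1.8928) = (-0.1656, 1.8928)
link 1: phi[1] = 95 + 0 = 95 deg
  cos(95 deg) = -0.0872, sin(95 deg) = 0.9962
  joint[2] = (-0.1656, 1.8928) + 9.5 * (-0.0872, 0.9962) = (-0.1656 + -0.8280, 1.8928 + 9.4638) = (-0.9936, 11.3566)
End effector: (-0.9936, 11.3566)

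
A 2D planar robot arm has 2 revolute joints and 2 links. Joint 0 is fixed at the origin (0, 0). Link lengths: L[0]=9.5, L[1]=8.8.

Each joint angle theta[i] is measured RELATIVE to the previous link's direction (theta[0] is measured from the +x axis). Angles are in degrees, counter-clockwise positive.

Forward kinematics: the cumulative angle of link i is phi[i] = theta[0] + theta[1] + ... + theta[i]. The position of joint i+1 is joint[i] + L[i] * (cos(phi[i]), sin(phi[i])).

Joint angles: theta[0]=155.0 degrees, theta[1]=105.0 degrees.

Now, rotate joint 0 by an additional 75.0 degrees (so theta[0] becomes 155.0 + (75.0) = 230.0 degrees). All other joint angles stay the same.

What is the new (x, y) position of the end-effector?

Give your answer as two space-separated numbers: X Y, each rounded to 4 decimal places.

Answer: 1.8690 -10.9965

Derivation:
joint[0] = (0.0000, 0.0000)  (base)
link 0: phi[0] = 230 = 230 deg
  cos(230 deg) = -0.6428, sin(230 deg) = -0.7660
  joint[1] = (0.0000, 0.0000) + 9.5 * (-0.6428, -0.7660) = (0.0000 + -6.1065, 0.0000 + -7.2774) = (-6.1065, -7.2774)
link 1: phi[1] = 230 + 105 = 335 deg
  cos(335 deg) = 0.9063, sin(335 deg) = -0.4226
  joint[2] = (-6.1065, -7.2774) + 8.8 * (0.9063, -0.4226) = (-6.1065 + 7.9755, -7.2774 + -3.7190) = (1.8690, -10.9965)
End effector: (1.8690, -10.9965)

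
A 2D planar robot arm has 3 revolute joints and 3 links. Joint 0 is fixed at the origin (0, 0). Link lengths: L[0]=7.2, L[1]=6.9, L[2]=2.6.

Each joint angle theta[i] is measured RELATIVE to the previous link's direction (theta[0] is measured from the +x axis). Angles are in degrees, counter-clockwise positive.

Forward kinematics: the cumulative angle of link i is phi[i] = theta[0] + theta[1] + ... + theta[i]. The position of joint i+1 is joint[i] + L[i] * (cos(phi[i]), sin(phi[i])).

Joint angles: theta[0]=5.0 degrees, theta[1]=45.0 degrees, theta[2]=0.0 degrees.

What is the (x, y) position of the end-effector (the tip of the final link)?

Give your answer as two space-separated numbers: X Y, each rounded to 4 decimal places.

Answer: 13.2791 7.9049

Derivation:
joint[0] = (0.0000, 0.0000)  (base)
link 0: phi[0] = 5 = 5 deg
  cos(5 deg) = 0.9962, sin(5 deg) = 0.0872
  joint[1] = (0.0000, 0.0000) + 7.2 * (0.9962, 0.0872) = (0.0000 + 7.1726, 0.0000 + 0.6275) = (7.1726, 0.6275)
link 1: phi[1] = 5 + 45 = 50 deg
  cos(50 deg) = 0.6428, sin(50 deg) = 0.7660
  joint[2] = (7.1726, 0.6275) + 6.9 * (0.6428, 0.7660) = (7.1726 + 4.4352, 0.6275 + 5.2857) = (11.6078, 5.9132)
link 2: phi[2] = 5 + 45 + 0 = 50 deg
  cos(50 deg) = 0.6428, sin(50 deg) = 0.7660
  joint[3] = (11.6078, 5.9132) + 2.6 * (0.6428, 0.7660) = (11.6078 + 1.6712, 5.9132 + 1.9917) = (13.2791, 7.9049)
End effector: (13.2791, 7.9049)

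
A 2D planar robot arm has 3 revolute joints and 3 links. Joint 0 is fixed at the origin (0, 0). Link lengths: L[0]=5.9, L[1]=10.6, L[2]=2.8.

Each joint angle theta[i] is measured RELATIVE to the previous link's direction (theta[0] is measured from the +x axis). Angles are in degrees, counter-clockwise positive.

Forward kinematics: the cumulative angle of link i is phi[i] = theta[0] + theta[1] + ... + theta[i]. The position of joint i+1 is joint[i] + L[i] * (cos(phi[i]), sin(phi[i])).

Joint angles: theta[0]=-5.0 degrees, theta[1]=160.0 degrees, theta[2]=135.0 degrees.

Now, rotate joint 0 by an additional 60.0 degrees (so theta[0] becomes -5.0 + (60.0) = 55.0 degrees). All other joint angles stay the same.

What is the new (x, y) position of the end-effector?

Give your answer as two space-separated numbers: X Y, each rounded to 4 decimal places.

Answer: -2.5414 -1.7331

Derivation:
joint[0] = (0.0000, 0.0000)  (base)
link 0: phi[0] = 55 = 55 deg
  cos(55 deg) = 0.5736, sin(55 deg) = 0.8192
  joint[1] = (0.0000, 0.0000) + 5.9 * (0.5736, 0.8192) = (0.0000 + 3.3841, 0.0000 + 4.8330) = (3.3841, 4.8330)
link 1: phi[1] = 55 + 160 = 215 deg
  cos(215 deg) = -0.8192, sin(215 deg) = -0.5736
  joint[2] = (3.3841, 4.8330) + 10.6 * (-0.8192, -0.5736) = (3.3841 + -8.6830, 4.8330 + -6.0799) = (-5.2989, -1.2469)
link 2: phi[2] = 55 + 160 + 135 = 350 deg
  cos(350 deg) = 0.9848, sin(350 deg) = -0.1736
  joint[3] = (-5.2989, -1.2469) + 2.8 * (0.9848, -0.1736) = (-5.2989 + 2.7575, -1.2469 + -0.4862) = (-2.5414, -1.7331)
End effector: (-2.5414, -1.7331)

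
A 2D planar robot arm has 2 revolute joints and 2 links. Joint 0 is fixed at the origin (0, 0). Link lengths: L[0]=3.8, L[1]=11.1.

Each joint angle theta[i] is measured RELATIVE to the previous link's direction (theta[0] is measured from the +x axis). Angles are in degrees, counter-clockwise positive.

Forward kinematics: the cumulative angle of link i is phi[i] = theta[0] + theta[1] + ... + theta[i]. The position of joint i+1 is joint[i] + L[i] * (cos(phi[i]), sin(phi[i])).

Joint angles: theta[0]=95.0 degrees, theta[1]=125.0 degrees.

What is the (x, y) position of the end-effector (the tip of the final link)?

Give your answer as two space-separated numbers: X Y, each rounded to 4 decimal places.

Answer: -8.8343 -3.3494

Derivation:
joint[0] = (0.0000, 0.0000)  (base)
link 0: phi[0] = 95 = 95 deg
  cos(95 deg) = -0.0872, sin(95 deg) = 0.9962
  joint[1] = (0.0000, 0.0000) + 3.8 * (-0.0872, 0.9962) = (0.0000 + -0.3312, 0.0000 + 3.7855) = (-0.3312, 3.7855)
link 1: phi[1] = 95 + 125 = 220 deg
  cos(220 deg) = -0.7660, sin(220 deg) = -0.6428
  joint[2] = (-0.3312, 3.7855) + 11.1 * (-0.7660, -0.6428) = (-0.3312 + -8.5031, 3.7855 + -7.1349) = (-8.8343, -3.3494)
End effector: (-8.8343, -3.3494)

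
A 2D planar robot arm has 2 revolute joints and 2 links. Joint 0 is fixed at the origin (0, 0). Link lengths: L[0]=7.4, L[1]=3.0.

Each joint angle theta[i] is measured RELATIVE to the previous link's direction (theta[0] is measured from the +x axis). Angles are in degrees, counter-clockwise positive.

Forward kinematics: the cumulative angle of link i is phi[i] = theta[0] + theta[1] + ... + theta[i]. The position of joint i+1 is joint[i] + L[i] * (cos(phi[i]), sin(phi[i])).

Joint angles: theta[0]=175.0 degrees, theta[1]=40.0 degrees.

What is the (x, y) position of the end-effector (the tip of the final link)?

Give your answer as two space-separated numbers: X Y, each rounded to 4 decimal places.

Answer: -9.8293 -1.0758

Derivation:
joint[0] = (0.0000, 0.0000)  (base)
link 0: phi[0] = 175 = 175 deg
  cos(175 deg) = -0.9962, sin(175 deg) = 0.0872
  joint[1] = (0.0000, 0.0000) + 7.4 * (-0.9962, 0.0872) = (0.0000 + -7.3718, 0.0000 + 0.6450) = (-7.3718, 0.6450)
link 1: phi[1] = 175 + 40 = 215 deg
  cos(215 deg) = -0.8192, sin(215 deg) = -0.5736
  joint[2] = (-7.3718, 0.6450) + 3 * (-0.8192, -0.5736) = (-7.3718 + -2.4575, 0.6450 + -1.7207) = (-9.8293, -1.0758)
End effector: (-9.8293, -1.0758)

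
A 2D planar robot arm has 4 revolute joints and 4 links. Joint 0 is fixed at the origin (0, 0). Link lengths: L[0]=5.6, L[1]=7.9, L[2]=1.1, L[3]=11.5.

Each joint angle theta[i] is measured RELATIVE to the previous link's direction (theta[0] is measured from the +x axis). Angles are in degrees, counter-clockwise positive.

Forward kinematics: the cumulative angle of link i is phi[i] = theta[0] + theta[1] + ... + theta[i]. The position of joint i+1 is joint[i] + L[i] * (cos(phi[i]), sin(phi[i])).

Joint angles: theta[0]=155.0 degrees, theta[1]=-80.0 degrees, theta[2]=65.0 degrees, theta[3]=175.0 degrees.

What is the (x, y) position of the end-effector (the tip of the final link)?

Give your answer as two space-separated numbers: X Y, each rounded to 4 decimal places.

Answer: 4.2584 2.5728

Derivation:
joint[0] = (0.0000, 0.0000)  (base)
link 0: phi[0] = 155 = 155 deg
  cos(155 deg) = -0.9063, sin(155 deg) = 0.4226
  joint[1] = (0.0000, 0.0000) + 5.6 * (-0.9063, 0.4226) = (0.0000 + -5.0753, 0.0000 + 2.3667) = (-5.0753, 2.3667)
link 1: phi[1] = 155 + -80 = 75 deg
  cos(75 deg) = 0.2588, sin(75 deg) = 0.9659
  joint[2] = (-5.0753, 2.3667) + 7.9 * (0.2588, 0.9659) = (-5.0753 + 2.0447, 2.3667 + 7.6308) = (-3.0307, 9.9975)
link 2: phi[2] = 155 + -80 + 65 = 140 deg
  cos(140 deg) = -0.7660, sin(140 deg) = 0.6428
  joint[3] = (-3.0307, 9.9975) + 1.1 * (-0.7660, 0.6428) = (-3.0307 + -0.8426, 9.9975 + 0.7071) = (-3.8733, 10.7045)
link 3: phi[3] = 155 + -80 + 65 + 175 = 315 deg
  cos(315 deg) = 0.7071, sin(315 deg) = -0.7071
  joint[4] = (-3.8733, 10.7045) + 11.5 * (0.7071, -0.7071) = (-3.8733 + 8.1317, 10.7045 + -8.1317) = (4.2584, 2.5728)
End effector: (4.2584, 2.5728)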